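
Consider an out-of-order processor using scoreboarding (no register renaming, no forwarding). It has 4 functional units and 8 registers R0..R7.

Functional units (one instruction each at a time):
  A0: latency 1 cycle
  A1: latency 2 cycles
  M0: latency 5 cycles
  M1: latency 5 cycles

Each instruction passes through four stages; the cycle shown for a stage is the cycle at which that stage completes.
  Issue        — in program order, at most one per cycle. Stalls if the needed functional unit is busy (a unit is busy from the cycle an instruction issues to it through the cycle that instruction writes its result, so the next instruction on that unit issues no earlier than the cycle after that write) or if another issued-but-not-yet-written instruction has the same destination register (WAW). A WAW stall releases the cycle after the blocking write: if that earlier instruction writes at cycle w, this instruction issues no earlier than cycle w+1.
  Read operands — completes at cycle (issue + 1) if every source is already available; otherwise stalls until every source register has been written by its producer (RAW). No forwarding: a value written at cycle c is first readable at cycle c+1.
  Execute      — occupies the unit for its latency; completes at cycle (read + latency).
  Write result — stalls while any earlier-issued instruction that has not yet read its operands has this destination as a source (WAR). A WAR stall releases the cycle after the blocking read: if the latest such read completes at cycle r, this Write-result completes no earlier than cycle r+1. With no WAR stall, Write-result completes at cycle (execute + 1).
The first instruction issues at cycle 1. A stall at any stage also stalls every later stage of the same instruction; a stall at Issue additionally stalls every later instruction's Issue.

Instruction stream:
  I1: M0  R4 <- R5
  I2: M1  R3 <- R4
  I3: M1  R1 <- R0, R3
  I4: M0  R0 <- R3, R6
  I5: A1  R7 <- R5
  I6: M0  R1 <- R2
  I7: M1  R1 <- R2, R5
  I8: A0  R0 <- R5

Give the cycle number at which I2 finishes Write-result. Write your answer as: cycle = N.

cycle = 15

I1: IS=1 RO=2 EX=7 WR=8
I2: IS=2 RO=9 EX=14 WR=15  [RAW R4: wait I1 write@8]
I3: IS=16 RO=17 EX=22 WR=23  [struct: M1 busy until I2 writes@15]
I4: IS=17 RO=18 EX=23 WR=24
I5: IS=18 RO=19 EX=21 WR=22
I6: IS=25 RO=26 EX=31 WR=32  [struct: M0 busy until I4 writes@24]
I7: IS=33 RO=34 EX=39 WR=40  [WAW R1: wait I6 write@32]
I8: IS=34 RO=35 EX=36 WR=37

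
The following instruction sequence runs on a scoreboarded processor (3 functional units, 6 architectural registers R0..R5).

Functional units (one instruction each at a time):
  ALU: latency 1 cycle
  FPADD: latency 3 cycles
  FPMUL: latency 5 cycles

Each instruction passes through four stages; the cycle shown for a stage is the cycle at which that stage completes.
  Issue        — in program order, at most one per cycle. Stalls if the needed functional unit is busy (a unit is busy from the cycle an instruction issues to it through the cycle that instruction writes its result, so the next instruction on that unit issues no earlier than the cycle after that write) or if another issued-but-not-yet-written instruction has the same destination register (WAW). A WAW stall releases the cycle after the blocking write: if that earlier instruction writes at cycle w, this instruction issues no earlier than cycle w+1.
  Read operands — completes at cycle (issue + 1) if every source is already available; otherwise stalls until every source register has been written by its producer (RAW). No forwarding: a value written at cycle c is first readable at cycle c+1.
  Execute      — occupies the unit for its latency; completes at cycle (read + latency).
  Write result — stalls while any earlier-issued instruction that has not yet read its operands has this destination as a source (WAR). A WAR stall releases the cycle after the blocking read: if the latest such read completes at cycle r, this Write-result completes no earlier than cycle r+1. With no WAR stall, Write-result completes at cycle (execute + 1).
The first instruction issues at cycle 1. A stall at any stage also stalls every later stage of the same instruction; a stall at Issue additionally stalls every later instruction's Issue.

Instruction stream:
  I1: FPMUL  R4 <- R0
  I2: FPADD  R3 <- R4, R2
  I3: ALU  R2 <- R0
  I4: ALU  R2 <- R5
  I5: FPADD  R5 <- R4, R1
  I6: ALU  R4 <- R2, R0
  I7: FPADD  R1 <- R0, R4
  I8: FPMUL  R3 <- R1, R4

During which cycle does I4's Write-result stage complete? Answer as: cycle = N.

cycle = 14

I1: IS=1 RO=2 EX=7 WR=8
I2: IS=2 RO=9 EX=12 WR=13  [RAW R4: wait I1 write@8]
I3: IS=3 RO=4 EX=5 WR=10  [WAR R2: wait I2 read@9]
I4: IS=11 RO=12 EX=13 WR=14  [struct: ALU busy until I3 writes@10]
I5: IS=14 RO=15 EX=18 WR=19  [struct: FPADD busy until I2 writes@13]
I6: IS=15 RO=16 EX=17 WR=18
I7: IS=20 RO=21 EX=24 WR=25  [struct: FPADD busy until I5 writes@19]
I8: IS=21 RO=26 EX=31 WR=32  [RAW R1: wait I7 write@25]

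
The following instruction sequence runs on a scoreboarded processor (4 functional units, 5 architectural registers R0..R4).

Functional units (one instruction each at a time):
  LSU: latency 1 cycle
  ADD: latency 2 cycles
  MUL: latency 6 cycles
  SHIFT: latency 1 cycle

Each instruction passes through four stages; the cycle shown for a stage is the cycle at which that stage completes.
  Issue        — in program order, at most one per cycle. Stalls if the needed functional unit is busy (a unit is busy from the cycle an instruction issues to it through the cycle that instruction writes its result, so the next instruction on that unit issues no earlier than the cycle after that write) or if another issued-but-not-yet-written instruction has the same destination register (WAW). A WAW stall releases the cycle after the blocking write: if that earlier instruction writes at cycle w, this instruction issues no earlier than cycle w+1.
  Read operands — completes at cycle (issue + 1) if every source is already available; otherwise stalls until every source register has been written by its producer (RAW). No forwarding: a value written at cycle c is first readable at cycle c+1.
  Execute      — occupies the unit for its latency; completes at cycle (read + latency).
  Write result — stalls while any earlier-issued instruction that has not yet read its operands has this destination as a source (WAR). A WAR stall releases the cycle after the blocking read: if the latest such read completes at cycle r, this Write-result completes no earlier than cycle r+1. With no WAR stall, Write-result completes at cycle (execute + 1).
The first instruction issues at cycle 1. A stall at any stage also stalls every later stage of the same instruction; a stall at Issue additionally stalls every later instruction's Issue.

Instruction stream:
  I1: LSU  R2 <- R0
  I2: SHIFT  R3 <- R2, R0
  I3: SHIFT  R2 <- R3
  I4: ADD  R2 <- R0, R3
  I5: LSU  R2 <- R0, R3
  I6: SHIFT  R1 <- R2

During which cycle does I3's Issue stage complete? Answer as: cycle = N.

cycle = 8

t=1  issue I1 (LSU)
t=2  I1 read-ops | issue I2 (SHIFT)
t=3  I1 finished on LSU
t=4  I1→R2
t=5  I2 read-ops
t=6  I2 finished on SHIFT
t=7  I2→R3
t=8  issue I3 (SHIFT)
t=9  I3 read-ops
t=10  I3 finished on SHIFT
t=11  I3→R2
t=12  issue I4 (ADD)
t=13  I4 read-ops
t=15  I4 finished on ADD
t=16  I4→R2
t=17  issue I5 (LSU)
t=18  I5 read-ops | issue I6 (SHIFT)
t=19  I5 finished on LSU
t=20  I5→R2
t=21  I6 read-ops
t=22  I6 finished on SHIFT
t=23  I6→R1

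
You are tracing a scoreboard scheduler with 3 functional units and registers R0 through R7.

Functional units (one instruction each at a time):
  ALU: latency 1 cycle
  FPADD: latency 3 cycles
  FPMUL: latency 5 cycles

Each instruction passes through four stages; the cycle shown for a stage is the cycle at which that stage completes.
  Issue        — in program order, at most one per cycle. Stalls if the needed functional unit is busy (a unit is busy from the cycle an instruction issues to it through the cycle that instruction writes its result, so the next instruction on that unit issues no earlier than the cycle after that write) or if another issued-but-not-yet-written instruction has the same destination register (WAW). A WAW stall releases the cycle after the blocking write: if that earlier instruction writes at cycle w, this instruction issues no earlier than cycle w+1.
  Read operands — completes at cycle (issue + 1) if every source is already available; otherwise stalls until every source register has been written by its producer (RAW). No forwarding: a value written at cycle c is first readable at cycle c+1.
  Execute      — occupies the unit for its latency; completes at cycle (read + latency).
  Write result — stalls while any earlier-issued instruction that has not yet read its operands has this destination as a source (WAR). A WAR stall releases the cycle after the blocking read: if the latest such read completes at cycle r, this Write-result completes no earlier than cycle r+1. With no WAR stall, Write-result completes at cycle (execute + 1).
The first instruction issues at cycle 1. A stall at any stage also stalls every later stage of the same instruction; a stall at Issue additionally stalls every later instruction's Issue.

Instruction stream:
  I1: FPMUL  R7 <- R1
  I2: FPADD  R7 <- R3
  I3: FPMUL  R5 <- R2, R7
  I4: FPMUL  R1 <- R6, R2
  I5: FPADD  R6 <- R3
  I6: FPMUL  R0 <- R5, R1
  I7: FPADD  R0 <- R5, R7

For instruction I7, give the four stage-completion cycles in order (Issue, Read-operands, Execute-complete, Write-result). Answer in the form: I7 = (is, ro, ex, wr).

I7 = (38, 39, 42, 43)

  I1 | 1 | 2 | 7 | 8
  I2 | 9 | 10 | 13 | 14   WAW R7: wait I1 write@8
  I3 | 10 | 15 | 20 | 21   RAW R7: wait I2 write@14
  I4 | 22 | 23 | 28 | 29   struct: FPMUL busy until I3 writes@21
  I5 | 23 | 24 | 27 | 28
  I6 | 30 | 31 | 36 | 37   struct: FPMUL busy until I4 writes@29
  I7 | 38 | 39 | 42 | 43   WAW R0: wait I6 write@37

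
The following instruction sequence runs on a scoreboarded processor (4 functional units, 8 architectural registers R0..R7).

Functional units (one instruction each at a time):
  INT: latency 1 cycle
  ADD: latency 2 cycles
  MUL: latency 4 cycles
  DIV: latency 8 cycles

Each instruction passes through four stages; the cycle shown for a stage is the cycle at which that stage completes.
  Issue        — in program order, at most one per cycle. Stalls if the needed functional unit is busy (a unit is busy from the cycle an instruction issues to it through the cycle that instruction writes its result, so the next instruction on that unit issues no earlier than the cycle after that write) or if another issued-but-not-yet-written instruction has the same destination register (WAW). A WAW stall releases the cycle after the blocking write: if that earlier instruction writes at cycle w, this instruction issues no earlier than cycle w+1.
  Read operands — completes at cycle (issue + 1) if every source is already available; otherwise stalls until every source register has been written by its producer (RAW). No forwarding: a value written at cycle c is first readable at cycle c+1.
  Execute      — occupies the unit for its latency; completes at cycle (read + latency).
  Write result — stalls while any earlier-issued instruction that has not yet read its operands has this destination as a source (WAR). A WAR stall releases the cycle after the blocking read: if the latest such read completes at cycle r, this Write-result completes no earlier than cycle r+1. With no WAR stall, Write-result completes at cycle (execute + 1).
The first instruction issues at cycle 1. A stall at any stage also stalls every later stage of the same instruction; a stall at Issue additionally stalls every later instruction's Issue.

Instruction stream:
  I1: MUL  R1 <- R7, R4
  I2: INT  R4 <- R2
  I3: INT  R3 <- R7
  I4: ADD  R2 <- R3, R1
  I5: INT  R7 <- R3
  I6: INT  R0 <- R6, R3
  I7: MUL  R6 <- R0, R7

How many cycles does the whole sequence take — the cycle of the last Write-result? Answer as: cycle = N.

cycle = 23

  I1 | 1 | 2 | 6 | 7
  I2 | 2 | 3 | 4 | 5
  I3 | 6 | 7 | 8 | 9   struct: INT busy until I2 writes@5
  I4 | 7 | 10 | 12 | 13   RAW R3: wait I3 write@9
  I5 | 10 | 11 | 12 | 13   struct: INT busy until I3 writes@9
  I6 | 14 | 15 | 16 | 17   struct: INT busy until I5 writes@13
  I7 | 15 | 18 | 22 | 23   RAW R0: wait I6 write@17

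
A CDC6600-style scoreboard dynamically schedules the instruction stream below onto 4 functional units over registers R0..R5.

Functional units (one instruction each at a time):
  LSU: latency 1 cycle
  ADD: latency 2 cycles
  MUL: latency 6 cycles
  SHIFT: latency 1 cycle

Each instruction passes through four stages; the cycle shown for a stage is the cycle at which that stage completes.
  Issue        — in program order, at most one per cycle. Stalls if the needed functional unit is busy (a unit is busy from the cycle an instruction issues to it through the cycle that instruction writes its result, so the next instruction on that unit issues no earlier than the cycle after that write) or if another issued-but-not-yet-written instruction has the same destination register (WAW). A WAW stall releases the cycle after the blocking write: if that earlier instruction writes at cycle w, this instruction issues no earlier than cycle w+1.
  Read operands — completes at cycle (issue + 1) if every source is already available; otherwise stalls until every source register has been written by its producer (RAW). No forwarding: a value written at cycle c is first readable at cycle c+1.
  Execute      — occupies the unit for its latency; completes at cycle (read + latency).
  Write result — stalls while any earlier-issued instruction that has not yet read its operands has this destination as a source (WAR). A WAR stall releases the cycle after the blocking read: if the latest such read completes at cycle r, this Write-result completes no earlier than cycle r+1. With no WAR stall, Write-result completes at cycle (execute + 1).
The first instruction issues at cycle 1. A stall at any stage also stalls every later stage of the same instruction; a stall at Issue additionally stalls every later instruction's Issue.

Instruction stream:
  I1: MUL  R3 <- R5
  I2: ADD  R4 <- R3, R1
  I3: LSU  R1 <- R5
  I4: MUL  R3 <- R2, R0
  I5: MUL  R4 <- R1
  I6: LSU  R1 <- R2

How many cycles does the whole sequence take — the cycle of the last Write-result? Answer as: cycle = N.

cycle = 27

c1: I1 issues→MUL
c2: I1 reads · I2 issues→ADD
c3: I3 issues→LSU
c4: I3 reads
c5: I3 exec-done
c8: I1 exec-done
c9: I1 writes R3
c10: I2 reads · I4 issues→MUL
c11: I3 writes R1 · I4 reads
c12: I2 exec-done
c13: I2 writes R4
c17: I4 exec-done
c18: I4 writes R3
c19: I5 issues→MUL
c20: I5 reads · I6 issues→LSU
c21: I6 reads
c22: I6 exec-done
c23: I6 writes R1
c26: I5 exec-done
c27: I5 writes R4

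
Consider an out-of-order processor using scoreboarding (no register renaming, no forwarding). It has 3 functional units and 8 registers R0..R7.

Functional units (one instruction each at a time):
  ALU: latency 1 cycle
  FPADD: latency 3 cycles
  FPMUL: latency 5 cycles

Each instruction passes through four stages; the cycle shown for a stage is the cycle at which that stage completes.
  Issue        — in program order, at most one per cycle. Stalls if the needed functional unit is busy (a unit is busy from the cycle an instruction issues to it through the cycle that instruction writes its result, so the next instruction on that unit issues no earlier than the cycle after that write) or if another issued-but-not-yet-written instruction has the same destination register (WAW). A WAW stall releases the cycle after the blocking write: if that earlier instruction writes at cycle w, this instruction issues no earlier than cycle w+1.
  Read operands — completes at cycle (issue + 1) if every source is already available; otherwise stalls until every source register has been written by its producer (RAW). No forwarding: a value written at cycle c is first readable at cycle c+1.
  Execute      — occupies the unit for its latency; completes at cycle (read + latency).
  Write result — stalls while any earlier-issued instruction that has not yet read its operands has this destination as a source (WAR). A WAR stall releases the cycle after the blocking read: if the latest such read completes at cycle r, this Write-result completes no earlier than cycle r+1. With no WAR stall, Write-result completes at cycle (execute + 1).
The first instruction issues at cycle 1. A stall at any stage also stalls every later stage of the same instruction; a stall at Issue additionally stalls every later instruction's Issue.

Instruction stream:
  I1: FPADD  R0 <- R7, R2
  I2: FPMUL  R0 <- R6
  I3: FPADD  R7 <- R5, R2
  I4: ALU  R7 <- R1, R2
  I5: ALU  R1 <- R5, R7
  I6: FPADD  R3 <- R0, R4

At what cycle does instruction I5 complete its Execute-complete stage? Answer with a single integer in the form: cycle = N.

cycle = 20

cycle 1: I1→FPADD
cycle 2: I1 RO
cycle 5: I1 EX
cycle 6: I1 WR R0
cycle 7: I2→FPMUL
cycle 8: I2 RO; I3→FPADD
cycle 9: I3 RO
cycle 12: I3 EX
cycle 13: I2 EX; I3 WR R7
cycle 14: I2 WR R0; I4→ALU
cycle 15: I4 RO
cycle 16: I4 EX
cycle 17: I4 WR R7
cycle 18: I5→ALU
cycle 19: I5 RO; I6→FPADD
cycle 20: I5 EX; I6 RO
cycle 21: I5 WR R1
cycle 23: I6 EX
cycle 24: I6 WR R3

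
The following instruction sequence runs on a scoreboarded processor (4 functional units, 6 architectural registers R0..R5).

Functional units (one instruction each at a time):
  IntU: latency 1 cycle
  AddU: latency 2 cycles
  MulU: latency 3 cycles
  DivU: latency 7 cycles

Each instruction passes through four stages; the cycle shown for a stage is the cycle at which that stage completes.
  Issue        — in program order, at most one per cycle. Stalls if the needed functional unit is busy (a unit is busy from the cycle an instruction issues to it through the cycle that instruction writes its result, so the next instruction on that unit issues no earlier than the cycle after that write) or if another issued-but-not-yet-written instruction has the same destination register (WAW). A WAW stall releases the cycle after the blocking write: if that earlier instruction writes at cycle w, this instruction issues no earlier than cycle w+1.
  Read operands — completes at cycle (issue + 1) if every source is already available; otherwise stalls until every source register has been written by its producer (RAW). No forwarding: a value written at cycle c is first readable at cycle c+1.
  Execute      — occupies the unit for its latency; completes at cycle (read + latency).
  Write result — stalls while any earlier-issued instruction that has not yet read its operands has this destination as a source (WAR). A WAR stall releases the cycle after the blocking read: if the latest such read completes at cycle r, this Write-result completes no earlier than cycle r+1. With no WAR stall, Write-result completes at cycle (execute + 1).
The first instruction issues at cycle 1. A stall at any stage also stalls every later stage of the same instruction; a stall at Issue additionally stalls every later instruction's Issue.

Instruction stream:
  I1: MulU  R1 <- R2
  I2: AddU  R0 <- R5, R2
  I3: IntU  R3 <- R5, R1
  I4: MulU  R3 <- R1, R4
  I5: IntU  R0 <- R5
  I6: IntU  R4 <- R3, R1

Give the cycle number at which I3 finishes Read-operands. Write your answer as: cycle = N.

cycle 1: I1 issues→MulU
cycle 2: I1 reads; I2 issues→AddU
cycle 3: I2 reads; I3 issues→IntU
cycle 5: I1 exec-done; I2 exec-done
cycle 6: I1 writes R1; I2 writes R0
cycle 7: I3 reads
cycle 8: I3 exec-done
cycle 9: I3 writes R3
cycle 10: I4 issues→MulU
cycle 11: I4 reads; I5 issues→IntU
cycle 12: I5 reads
cycle 13: I5 exec-done
cycle 14: I4 exec-done; I5 writes R0
cycle 15: I4 writes R3; I6 issues→IntU
cycle 16: I6 reads
cycle 17: I6 exec-done
cycle 18: I6 writes R4

cycle = 7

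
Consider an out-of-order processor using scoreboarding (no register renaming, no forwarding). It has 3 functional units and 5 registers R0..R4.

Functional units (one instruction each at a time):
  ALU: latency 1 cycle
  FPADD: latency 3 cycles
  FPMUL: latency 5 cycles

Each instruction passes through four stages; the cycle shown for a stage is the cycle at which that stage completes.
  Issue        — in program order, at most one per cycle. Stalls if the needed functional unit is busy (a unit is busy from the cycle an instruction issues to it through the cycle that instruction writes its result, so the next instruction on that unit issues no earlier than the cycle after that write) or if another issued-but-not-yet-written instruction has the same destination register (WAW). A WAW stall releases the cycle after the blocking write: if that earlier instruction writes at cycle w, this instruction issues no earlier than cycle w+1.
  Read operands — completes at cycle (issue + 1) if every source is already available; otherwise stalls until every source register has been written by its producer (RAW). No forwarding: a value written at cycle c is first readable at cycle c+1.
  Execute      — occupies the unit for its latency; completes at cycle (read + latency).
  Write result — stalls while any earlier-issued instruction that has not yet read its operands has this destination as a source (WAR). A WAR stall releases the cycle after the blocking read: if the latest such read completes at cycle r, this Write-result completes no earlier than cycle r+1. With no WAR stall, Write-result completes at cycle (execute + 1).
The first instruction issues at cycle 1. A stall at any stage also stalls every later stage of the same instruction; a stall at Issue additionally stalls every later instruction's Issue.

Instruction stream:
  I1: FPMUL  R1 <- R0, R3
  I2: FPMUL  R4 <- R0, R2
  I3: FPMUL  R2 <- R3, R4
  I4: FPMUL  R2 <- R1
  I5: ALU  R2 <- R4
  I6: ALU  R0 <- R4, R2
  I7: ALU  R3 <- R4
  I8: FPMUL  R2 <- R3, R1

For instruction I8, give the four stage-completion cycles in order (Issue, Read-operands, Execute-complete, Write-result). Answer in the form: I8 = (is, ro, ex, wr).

cycle 1: I1→FPMUL
cycle 2: I1 RO
cycle 7: I1 EX
cycle 8: I1 WR R1
cycle 9: I2→FPMUL
cycle 10: I2 RO
cycle 15: I2 EX
cycle 16: I2 WR R4
cycle 17: I3→FPMUL
cycle 18: I3 RO
cycle 23: I3 EX
cycle 24: I3 WR R2
cycle 25: I4→FPMUL
cycle 26: I4 RO
cycle 31: I4 EX
cycle 32: I4 WR R2
cycle 33: I5→ALU
cycle 34: I5 RO
cycle 35: I5 EX
cycle 36: I5 WR R2
cycle 37: I6→ALU
cycle 38: I6 RO
cycle 39: I6 EX
cycle 40: I6 WR R0
cycle 41: I7→ALU
cycle 42: I7 RO; I8→FPMUL
cycle 43: I7 EX
cycle 44: I7 WR R3
cycle 45: I8 RO
cycle 50: I8 EX
cycle 51: I8 WR R2

I8 = (42, 45, 50, 51)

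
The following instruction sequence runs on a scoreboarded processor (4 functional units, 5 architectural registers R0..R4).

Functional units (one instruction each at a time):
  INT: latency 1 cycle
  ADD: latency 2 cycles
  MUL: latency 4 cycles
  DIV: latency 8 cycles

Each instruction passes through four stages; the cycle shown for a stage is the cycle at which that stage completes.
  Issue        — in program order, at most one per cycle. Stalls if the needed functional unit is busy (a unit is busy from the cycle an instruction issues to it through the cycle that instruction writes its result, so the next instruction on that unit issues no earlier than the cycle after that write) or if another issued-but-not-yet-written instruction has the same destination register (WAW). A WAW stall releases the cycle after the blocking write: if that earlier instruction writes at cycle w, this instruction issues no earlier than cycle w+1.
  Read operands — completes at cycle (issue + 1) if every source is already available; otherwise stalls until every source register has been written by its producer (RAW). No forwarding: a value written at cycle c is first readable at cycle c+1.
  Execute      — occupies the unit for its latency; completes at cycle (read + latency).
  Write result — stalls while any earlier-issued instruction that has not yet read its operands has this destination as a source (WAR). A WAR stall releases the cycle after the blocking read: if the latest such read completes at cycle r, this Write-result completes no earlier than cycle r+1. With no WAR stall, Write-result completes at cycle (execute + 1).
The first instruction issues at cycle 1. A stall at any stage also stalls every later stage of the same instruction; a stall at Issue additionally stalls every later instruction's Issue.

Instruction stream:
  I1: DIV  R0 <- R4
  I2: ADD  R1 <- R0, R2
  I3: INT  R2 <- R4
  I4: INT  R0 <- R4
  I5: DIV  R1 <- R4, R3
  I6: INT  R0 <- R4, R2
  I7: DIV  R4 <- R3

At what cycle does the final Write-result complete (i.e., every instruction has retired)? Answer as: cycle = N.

1) issue 1, read 2, done 10, write 11
2) issue 2, read 12, done 14, write 15  <RAW R0: wait I1 write@11>
3) issue 3, read 4, done 5, write 13  <WAR R2: wait I2 read@12>
4) issue 14, read 15, done 16, write 17  <struct: INT busy until I3 writes@13>
5) issue 16, read 17, done 25, write 26  <WAW R1: wait I2 write@15>
6) issue 18, read 19, done 20, write 21  <struct: INT busy until I4 writes@17>
7) issue 27, read 28, done 36, write 37  <struct: DIV busy until I5 writes@26>

cycle = 37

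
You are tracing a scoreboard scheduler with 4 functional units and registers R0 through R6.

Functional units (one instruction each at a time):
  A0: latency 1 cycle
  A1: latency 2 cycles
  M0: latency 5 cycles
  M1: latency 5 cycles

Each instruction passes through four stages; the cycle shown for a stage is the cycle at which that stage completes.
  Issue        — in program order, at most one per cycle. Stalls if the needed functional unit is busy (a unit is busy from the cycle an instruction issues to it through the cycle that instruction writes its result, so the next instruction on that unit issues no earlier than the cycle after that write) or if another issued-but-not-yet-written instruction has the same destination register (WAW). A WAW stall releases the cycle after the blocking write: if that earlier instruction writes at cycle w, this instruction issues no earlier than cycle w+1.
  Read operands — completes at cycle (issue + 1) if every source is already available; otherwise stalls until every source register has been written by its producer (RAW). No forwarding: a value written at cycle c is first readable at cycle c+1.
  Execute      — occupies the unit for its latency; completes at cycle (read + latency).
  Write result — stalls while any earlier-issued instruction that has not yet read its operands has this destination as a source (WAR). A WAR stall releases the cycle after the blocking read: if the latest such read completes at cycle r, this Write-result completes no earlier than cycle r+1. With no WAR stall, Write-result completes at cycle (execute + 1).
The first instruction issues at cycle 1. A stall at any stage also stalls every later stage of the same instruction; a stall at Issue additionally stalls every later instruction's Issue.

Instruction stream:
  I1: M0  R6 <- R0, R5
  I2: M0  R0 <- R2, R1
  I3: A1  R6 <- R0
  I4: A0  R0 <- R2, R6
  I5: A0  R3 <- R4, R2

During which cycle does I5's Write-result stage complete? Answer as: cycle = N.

cycle = 27

  I1 | 1 | 2 | 7 | 8
  I2 | 9 | 10 | 15 | 16   struct: M0 busy until I1 writes@8
  I3 | 10 | 17 | 19 | 20   RAW R0: wait I2 write@16
  I4 | 17 | 21 | 22 | 23   WAW R0: wait I2 write@16 · RAW R6: wait I3 write@20
  I5 | 24 | 25 | 26 | 27   struct: A0 busy until I4 writes@23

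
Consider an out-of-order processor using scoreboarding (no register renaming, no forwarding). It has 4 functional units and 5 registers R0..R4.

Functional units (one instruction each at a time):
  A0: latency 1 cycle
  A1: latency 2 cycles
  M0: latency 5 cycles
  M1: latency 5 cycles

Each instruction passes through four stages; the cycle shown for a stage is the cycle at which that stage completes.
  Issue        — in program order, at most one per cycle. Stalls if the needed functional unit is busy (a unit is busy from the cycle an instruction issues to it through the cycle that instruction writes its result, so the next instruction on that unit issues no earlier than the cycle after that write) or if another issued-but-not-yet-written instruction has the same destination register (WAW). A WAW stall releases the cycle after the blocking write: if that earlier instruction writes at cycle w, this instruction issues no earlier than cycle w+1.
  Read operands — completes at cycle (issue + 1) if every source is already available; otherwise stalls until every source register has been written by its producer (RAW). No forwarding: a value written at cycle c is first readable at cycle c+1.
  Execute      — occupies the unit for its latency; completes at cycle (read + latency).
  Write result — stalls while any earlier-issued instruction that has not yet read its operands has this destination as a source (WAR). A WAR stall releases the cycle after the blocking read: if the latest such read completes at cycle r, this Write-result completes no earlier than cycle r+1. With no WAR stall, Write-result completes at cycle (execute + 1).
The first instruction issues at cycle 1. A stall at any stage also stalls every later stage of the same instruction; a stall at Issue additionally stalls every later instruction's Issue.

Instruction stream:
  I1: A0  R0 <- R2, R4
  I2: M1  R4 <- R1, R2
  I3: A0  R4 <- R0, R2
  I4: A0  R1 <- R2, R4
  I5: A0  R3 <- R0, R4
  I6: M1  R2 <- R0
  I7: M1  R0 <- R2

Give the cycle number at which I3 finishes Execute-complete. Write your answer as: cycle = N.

I1 -> (1, 2, 3, 4)
I2 -> (2, 3, 8, 9)
I3 -> (10, 11, 12, 13)  // WAW R4: wait I2 write@9
I4 -> (14, 15, 16, 17)  // struct: A0 busy until I3 writes@13
I5 -> (18, 19, 20, 21)  // struct: A0 busy until I4 writes@17
I6 -> (19, 20, 25, 26)
I7 -> (27, 28, 33, 34)  // struct: M1 busy until I6 writes@26

cycle = 12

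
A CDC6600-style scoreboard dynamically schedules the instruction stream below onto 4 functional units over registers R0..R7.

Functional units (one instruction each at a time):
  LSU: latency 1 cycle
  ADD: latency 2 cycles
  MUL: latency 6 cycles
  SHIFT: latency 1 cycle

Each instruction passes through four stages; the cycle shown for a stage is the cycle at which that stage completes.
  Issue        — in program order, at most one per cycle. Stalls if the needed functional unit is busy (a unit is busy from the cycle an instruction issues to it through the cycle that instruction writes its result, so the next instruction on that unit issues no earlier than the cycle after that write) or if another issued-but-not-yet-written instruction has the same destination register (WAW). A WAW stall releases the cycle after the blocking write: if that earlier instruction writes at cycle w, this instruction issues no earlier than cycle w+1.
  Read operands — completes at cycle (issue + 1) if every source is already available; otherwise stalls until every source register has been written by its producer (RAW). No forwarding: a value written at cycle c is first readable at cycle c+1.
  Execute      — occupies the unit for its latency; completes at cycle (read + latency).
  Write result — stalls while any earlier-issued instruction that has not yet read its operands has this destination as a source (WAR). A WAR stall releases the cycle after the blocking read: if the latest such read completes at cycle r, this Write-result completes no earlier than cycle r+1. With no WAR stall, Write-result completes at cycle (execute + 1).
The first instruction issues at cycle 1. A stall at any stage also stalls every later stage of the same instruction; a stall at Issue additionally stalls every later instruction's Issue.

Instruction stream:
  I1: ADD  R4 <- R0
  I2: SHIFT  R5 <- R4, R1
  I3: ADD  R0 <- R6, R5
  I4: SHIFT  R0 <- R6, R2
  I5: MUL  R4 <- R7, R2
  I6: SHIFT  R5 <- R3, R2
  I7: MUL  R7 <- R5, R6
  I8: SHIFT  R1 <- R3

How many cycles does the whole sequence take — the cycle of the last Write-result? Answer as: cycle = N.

cycle = 31

I1: IS=1 RO=2 EX=4 WR=5
I2: IS=2 RO=6 EX=7 WR=8  [RAW R4: wait I1 write@5]
I3: IS=6 RO=9 EX=11 WR=12  [struct: ADD busy until I1 writes@5; RAW R5: wait I2 write@8]
I4: IS=13 RO=14 EX=15 WR=16  [WAW R0: wait I3 write@12]
I5: IS=14 RO=15 EX=21 WR=22
I6: IS=17 RO=18 EX=19 WR=20  [struct: SHIFT busy until I4 writes@16]
I7: IS=23 RO=24 EX=30 WR=31  [struct: MUL busy until I5 writes@22]
I8: IS=24 RO=25 EX=26 WR=27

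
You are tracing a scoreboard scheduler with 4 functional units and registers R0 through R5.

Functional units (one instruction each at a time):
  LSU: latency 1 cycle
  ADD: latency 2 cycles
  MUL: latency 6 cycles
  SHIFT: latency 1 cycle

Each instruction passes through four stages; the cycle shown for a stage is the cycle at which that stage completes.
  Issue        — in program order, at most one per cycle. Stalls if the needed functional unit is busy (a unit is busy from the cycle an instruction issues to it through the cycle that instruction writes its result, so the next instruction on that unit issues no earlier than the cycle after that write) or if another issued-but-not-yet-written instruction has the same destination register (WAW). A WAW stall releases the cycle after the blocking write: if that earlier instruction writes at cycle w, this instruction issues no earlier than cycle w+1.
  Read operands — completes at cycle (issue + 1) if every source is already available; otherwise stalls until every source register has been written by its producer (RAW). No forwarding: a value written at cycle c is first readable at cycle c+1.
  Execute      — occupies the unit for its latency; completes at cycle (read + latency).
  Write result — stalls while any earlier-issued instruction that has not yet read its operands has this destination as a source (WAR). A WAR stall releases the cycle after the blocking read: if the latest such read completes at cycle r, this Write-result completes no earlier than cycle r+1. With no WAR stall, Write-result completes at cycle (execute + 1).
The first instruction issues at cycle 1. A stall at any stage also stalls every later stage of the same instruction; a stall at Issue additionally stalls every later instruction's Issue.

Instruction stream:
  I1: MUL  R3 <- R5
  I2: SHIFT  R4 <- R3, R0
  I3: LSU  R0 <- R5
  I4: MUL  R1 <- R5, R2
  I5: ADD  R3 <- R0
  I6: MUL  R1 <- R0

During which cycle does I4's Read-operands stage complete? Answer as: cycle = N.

[1] I1 dispatched to MUL
[2] I1 operands ready, I2 dispatched to SHIFT
[3] I3 dispatched to LSU
[4] I3 operands ready
[5] I3 complete
[8] I1 complete
[9] R3←I1
[10] I2 operands ready, I4 dispatched to MUL
[11] I2 complete, R0←I3, I4 operands ready, I5 dispatched to ADD
[12] R4←I2, I5 operands ready
[14] I5 complete
[15] R3←I5
[17] I4 complete
[18] R1←I4
[19] I6 dispatched to MUL
[20] I6 operands ready
[26] I6 complete
[27] R1←I6

cycle = 11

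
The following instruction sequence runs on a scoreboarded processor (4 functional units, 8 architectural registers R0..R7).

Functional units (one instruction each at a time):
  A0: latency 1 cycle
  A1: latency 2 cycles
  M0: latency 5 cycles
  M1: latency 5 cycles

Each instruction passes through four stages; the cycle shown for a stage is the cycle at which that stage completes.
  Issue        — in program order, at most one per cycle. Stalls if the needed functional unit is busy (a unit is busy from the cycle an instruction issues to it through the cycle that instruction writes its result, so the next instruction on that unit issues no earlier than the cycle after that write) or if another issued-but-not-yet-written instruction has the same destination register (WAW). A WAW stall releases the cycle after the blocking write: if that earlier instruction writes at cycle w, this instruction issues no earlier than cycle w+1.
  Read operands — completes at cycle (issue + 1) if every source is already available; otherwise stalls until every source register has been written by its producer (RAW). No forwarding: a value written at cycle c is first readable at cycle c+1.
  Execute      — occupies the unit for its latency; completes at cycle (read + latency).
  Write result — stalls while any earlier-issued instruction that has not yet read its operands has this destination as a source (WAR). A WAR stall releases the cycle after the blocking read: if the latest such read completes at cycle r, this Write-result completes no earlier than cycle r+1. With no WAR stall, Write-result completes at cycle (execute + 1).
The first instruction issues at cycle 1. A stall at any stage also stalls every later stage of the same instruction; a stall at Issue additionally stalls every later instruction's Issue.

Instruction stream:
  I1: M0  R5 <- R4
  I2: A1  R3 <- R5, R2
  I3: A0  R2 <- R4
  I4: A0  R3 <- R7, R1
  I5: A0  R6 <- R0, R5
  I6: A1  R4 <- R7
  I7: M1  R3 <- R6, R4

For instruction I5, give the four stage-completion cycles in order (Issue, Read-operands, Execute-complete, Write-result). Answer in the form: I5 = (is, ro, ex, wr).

I1 -> (1, 2, 7, 8)
I2 -> (2, 9, 11, 12)  // RAW R5: wait I1 write@8
I3 -> (3, 4, 5, 10)  // WAR R2: wait I2 read@9
I4 -> (13, 14, 15, 16)  // WAW R3: wait I2 write@12
I5 -> (17, 18, 19, 20)  // struct: A0 busy until I4 writes@16
I6 -> (18, 19, 21, 22)
I7 -> (19, 23, 28, 29)  // RAW R4: wait I6 write@22

I5 = (17, 18, 19, 20)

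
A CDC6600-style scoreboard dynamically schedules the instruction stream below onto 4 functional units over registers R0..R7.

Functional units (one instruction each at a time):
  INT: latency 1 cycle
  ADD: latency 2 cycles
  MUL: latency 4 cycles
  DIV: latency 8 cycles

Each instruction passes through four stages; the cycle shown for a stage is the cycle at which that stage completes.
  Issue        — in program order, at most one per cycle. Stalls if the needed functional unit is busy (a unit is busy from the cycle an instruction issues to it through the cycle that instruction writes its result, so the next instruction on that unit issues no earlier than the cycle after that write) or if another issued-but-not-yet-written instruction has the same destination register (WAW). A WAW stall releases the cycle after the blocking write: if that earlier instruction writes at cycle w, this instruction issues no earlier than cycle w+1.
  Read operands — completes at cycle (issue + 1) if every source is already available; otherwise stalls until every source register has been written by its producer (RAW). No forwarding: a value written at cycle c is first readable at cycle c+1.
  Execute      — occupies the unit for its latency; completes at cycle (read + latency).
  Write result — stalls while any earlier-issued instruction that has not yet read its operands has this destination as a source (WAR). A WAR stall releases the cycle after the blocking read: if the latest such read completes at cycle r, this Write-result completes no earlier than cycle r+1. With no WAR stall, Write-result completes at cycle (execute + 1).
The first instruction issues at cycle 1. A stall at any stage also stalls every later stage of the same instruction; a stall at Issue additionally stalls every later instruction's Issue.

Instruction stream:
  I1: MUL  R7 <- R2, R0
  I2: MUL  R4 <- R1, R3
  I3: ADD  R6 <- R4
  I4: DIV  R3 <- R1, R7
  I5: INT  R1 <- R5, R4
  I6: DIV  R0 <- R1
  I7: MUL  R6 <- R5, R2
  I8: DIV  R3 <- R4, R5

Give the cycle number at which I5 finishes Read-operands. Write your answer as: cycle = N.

t=1  I1 issues→MUL
t=2  I1 reads
t=6  I1 exec-done
t=7  I1 writes R7
t=8  I2 issues→MUL
t=9  I2 reads | I3 issues→ADD
t=10  I4 issues→DIV
t=11  I4 reads | I5 issues→INT
t=13  I2 exec-done
t=14  I2 writes R4
t=15  I3 reads | I5 reads
t=16  I5 exec-done
t=17  I3 exec-done | I5 writes R1
t=18  I3 writes R6
t=19  I4 exec-done
t=20  I4 writes R3
t=21  I6 issues→DIV
t=22  I6 reads | I7 issues→MUL
t=23  I7 reads
t=27  I7 exec-done
t=28  I7 writes R6
t=30  I6 exec-done
t=31  I6 writes R0
t=32  I8 issues→DIV
t=33  I8 reads
t=41  I8 exec-done
t=42  I8 writes R3

cycle = 15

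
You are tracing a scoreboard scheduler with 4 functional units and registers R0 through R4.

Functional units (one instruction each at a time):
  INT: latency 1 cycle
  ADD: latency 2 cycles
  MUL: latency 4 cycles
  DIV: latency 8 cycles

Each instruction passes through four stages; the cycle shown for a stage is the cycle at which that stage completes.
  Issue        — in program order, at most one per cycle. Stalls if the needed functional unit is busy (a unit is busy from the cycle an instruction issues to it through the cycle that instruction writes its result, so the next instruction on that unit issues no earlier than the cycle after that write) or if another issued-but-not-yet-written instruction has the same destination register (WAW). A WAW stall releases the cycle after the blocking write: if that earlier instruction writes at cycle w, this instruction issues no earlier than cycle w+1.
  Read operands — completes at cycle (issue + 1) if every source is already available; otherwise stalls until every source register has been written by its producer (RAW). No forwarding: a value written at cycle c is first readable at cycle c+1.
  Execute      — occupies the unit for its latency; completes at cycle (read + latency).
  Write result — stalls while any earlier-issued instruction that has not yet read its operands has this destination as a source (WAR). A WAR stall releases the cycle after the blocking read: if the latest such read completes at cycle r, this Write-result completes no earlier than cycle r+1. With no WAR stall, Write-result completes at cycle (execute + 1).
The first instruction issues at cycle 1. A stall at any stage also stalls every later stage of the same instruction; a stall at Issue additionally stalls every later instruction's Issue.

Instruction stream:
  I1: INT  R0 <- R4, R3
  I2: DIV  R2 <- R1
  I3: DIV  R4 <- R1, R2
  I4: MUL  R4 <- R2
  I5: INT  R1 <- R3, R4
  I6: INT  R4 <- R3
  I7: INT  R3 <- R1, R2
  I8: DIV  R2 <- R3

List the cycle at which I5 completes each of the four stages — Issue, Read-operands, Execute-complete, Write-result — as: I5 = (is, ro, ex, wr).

  I1 | 1 | 2 | 3 | 4
  I2 | 2 | 3 | 11 | 12
  I3 | 13 | 14 | 22 | 23   struct: DIV busy until I2 writes@12
  I4 | 24 | 25 | 29 | 30   WAW R4: wait I3 write@23
  I5 | 25 | 31 | 32 | 33   RAW R4: wait I4 write@30
  I6 | 34 | 35 | 36 | 37   struct: INT busy until I5 writes@33
  I7 | 38 | 39 | 40 | 41   struct: INT busy until I6 writes@37
  I8 | 39 | 42 | 50 | 51   RAW R3: wait I7 write@41

I5 = (25, 31, 32, 33)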